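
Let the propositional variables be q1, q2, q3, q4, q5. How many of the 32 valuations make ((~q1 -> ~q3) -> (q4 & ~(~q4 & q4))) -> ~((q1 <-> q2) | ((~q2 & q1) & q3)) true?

Initial set: {(((~q1 -> ~q3) -> (q4 & ~(~q4 & q4))) -> ~((q1 <-> q2) | ((~q2 & q1) & q3)))}.
(((~q1 -> ~q3) -> (q4 & ~(~q4 & q4))) -> ~((q1 <-> q2) | ((~q2 & q1) & q3))): β-rule — branch into ~((~q1 -> ~q3) -> (q4 & ~(~q4 & q4)))  //  ~((q1 <-> q2) | ((~q2 & q1) & q3)).
  branch 1 (add ~((~q1 -> ~q3) -> (q4 & ~(~q4 & q4)))):
    ~((~q1 -> ~q3) -> (q4 & ~(~q4 & q4))): α-rule — add (~q1 -> ~q3), ~(q4 & ~(~q4 & q4)).
    (~q1 -> ~q3): β-rule — branch into ~~q1  //  ~q3.
      branch 1.1 (add ~~q1):
        ~(q4 & ~(~q4 & q4)): β-rule — branch into ~q4  //  ~~(~q4 & q4).
          branch 1.1.1 (add ~q4):
            ○ open, literals {q1=T, q4=F}.
          branch 1.1.2 (add ~~(~q4 & q4)):
            ~~(~q4 & q4): α-rule — add ~q4, q4.
            × closes — contains both q4 and ~q4.
      branch 1.2 (add ~q3):
        ~(q4 & ~(~q4 & q4)): β-rule — branch into ~q4  //  ~~(~q4 & q4).
          branch 1.2.1 (add ~q4):
            ○ open, literals {q3=F, q4=F}.
          branch 1.2.2 (add ~~(~q4 & q4)):
            ~~(~q4 & q4): α-rule — add ~q4, q4.
            × closes — contains both q4 and ~q4.
  branch 2 (add ~((q1 <-> q2) | ((~q2 & q1) & q3))):
    ~((q1 <-> q2) | ((~q2 & q1) & q3)): α-rule — add ~(q1 <-> q2), ~((~q2 & q1) & q3).
    ~(q1 <-> q2): β-rule — branch into q1, ~q2  //  ~q1, q2.
      branch 2.1 (add q1, ~q2):
        ~((~q2 & q1) & q3): β-rule — branch into ~(~q2 & q1)  //  ~q3.
          branch 2.1.1 (add ~(~q2 & q1)):
            ~(~q2 & q1): β-rule — branch into ~~q2  //  ~q1.
              branch 2.1.1.1 (add ~~q2):
                × closes — contains both q2 and ~q2.
              branch 2.1.1.2 (add ~q1):
                × closes — contains both q1 and ~q1.
          branch 2.1.2 (add ~q3):
            ○ open, literals {q1=T, q2=F, q3=F}.
      branch 2.2 (add ~q1, q2):
        ~((~q2 & q1) & q3): β-rule — branch into ~(~q2 & q1)  //  ~q3.
          branch 2.2.1 (add ~(~q2 & q1)):
            ~(~q2 & q1): β-rule — branch into ~~q2  //  ~q1.
              branch 2.2.1.1 (add ~~q2):
                ○ open, literals {q1=F, q2=T}.
              branch 2.2.1.2 (add ~q1):
                ○ open, literals {q1=F, q2=T}.
          branch 2.2.2 (add ~q3):
            ○ open, literals {q1=F, q2=T, q3=F}.
4 branches closed, 6 open.
Each open branch fixes some atoms; the unmentioned ones are free. Counting distinct full assignments: branch {q1=T, q4=F} (q2, q3, q5) contributes 8 new; branch {q3=F, q4=F} (q1, q2, q5) contributes 4 new; branch {q1=T, q2=F, q3=F} (q4, q5) contributes 2 new; branch {q1=F, q2=T} (q3, q4, q5) contributes 6 new; branch {q1=F, q2=T} (q3, q4, q5) contributes 0 new; branch {q1=F, q2=T, q3=F} (q4, q5) contributes 0 new. Total: 20.

20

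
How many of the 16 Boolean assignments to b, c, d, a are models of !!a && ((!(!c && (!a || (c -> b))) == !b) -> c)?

Initial set: {(!!a && ((!(!c && (!a || (c -> b))) == !b) -> c))}.
(!!a && ((!(!c && (!a || (c -> b))) == !b) -> c)): α-rule — add !!a, ((!(!c && (!a || (c -> b))) == !b) -> c).
!!a: drop double negation, giving a.
((!(!c && (!a || (c -> b))) == !b) -> c): β-rule — branch into !(!(!c && (!a || (c -> b))) == !b)  //  c.
  branch 1 (add !(!(!c && (!a || (c -> b))) == !b)):
    !(!(!c && (!a || (c -> b))) == !b): β-rule — branch into !(!c && (!a || (c -> b))), !!b  //  !!(!c && (!a || (c -> b))), !b.
      branch 1.1 (add !(!c && (!a || (c -> b))), !!b):
        !(!c && (!a || (c -> b))): β-rule — branch into !!c  //  !(!a || (c -> b)).
          branch 1.1.1 (add !!c):
            ○ open, literals {a=1, b=1, c=1}.
          branch 1.1.2 (add !(!a || (c -> b))):
            !(!a || (c -> b)): α-rule — add !!a, !(c -> b).
            !(c -> b): α-rule — add c, !b.
            × closes — contains both b and !b.
      branch 1.2 (add !!(!c && (!a || (c -> b))), !b):
        !!(!c && (!a || (c -> b))): α-rule — add !c, (!a || (c -> b)).
        (!a || (c -> b)): β-rule — branch into !a  //  (c -> b).
          branch 1.2.1 (add !a):
            × closes — contains both a and !a.
          branch 1.2.2 (add (c -> b)):
            (c -> b): β-rule — branch into !c  //  b.
              branch 1.2.2.1 (add !c):
                ○ open, literals {a=1, b=0, c=0}.
              branch 1.2.2.2 (add b):
                × closes — contains both b and !b.
  branch 2 (add c):
    ○ open, literals {a=1, c=1}.
3 branches closed, 3 open.
Each open branch fixes some atoms; the unmentioned ones are free. Counting distinct full assignments: branch {a=1, b=1, c=1} (d) contributes 2 new; branch {a=1, b=0, c=0} (d) contributes 2 new; branch {a=1, c=1} (b, d) contributes 2 new. Total: 6.

6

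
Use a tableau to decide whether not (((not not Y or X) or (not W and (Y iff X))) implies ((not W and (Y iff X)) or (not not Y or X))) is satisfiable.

Unsatisfiable

Initial set: {not (((not not Y or X) or (not W and (Y iff X))) implies ((not W and (Y iff X)) or (not not Y or X)))}.
not (((not not Y or X) or (not W and (Y iff X))) implies ((not W and (Y iff X)) or (not not Y or X))): α-rule — add ((not not Y or X) or (not W and (Y iff X))), not ((not W and (Y iff X)) or (not not Y or X)).
not ((not W and (Y iff X)) or (not not Y or X)): α-rule — add not (not W and (Y iff X)), not (not not Y or X).
not (not not Y or X): α-rule — add not not not Y, not X.
not not not Y: drop double negation, giving not Y.
((not not Y or X) or (not W and (Y iff X))): β-rule — branch into (not not Y or X)  //  (not W and (Y iff X)).
  branch 1 (add (not not Y or X)):
    not (not W and (Y iff X)): β-rule — branch into not not W  //  not (Y iff X).
      branch 1.1 (add not not W):
        (not not Y or X): β-rule — branch into not not Y  //  X.
          branch 1.1.1 (add not not Y):
            not not Y: drop double negation, giving Y.
            × closes — contains both Y and not Y.
          branch 1.1.2 (add X):
            × closes — contains both X and not X.
      branch 1.2 (add not (Y iff X)):
        (not not Y or X): β-rule — branch into not not Y  //  X.
          branch 1.2.1 (add not not Y):
            not not Y: drop double negation, giving Y.
            × closes — contains both Y and not Y.
          branch 1.2.2 (add X):
            × closes — contains both X and not X.
  branch 2 (add (not W and (Y iff X))):
    (not W and (Y iff X)): α-rule — add not W, (Y iff X).
    not (not W and (Y iff X)): β-rule — branch into not not W  //  not (Y iff X).
      branch 2.1 (add not not W):
        × closes — contains both W and not W.
      branch 2.2 (add not (Y iff X)):
        (Y iff X): β-rule — branch into Y, X  //  not Y, not X.
          branch 2.2.1 (add Y, X):
            × closes — contains both Y and not Y.
          branch 2.2.2 (add not Y, not X):
            not (Y iff X): β-rule — branch into Y, not X  //  not Y, X.
              branch 2.2.2.1 (add Y, not X):
                × closes — contains both Y and not Y.
              branch 2.2.2.2 (add not Y, X):
                × closes — contains both X and not X.
All 8 branches close.
Every branch closed; the formula is unsatisfiable.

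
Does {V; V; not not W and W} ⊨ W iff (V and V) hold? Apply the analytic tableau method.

Initial set: {V; V; (not not W and W); not (W iff (V and V))}.
(not not W and W): α-rule — add not not W, W.
not not W: drop double negation, giving W.
not (W iff (V and V)): β-rule — branch into W, not (V and V)  //  not W, (V and V).
  branch 1 (add W, not (V and V)):
    not (V and V): β-rule — branch into not V  //  not V.
      branch 1.1 (add not V):
        × closes — contains both V and not V.
      branch 1.2 (add not V):
        × closes — contains both V and not V.
  branch 2 (add not W, (V and V)):
    × closes — contains both W and not W.
All 3 branches close.
Every branch closed, so the premises entail the conclusion.

Yes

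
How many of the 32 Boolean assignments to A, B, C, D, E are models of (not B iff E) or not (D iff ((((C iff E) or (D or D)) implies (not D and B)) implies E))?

22

Initial set: {((not B iff E) or not (D iff ((((C iff E) or (D or D)) implies (not D and B)) implies E)))}.
((not B iff E) or not (D iff ((((C iff E) or (D or D)) implies (not D and B)) implies E))): β-rule — branch into (not B iff E)  //  not (D iff ((((C iff E) or (D or D)) implies (not D and B)) implies E)).
  branch 1 (add (not B iff E)):
    (not B iff E): β-rule — branch into not B, E  //  not not B, not E.
      branch 1.1 (add not B, E):
        ○ open, literals {B=F, E=T}.
      branch 1.2 (add not not B, not E):
        ○ open, literals {B=T, E=F}.
  branch 2 (add not (D iff ((((C iff E) or (D or D)) implies (not D and B)) implies E))):
    not (D iff ((((C iff E) or (D or D)) implies (not D and B)) implies E)): β-rule — branch into D, not ((((C iff E) or (D or D)) implies (not D and B)) implies E)  //  not D, ((((C iff E) or (D or D)) implies (not D and B)) implies E).
      branch 2.1 (add D, not ((((C iff E) or (D or D)) implies (not D and B)) implies E)):
        not ((((C iff E) or (D or D)) implies (not D and B)) implies E): α-rule — add (((C iff E) or (D or D)) implies (not D and B)), not E.
        (((C iff E) or (D or D)) implies (not D and B)): β-rule — branch into not ((C iff E) or (D or D))  //  (not D and B).
          branch 2.1.1 (add not ((C iff E) or (D or D))):
            not ((C iff E) or (D or D)): α-rule — add not (C iff E), not (D or D).
            not (D or D): α-rule — add not D, not D.
            × closes — contains both D and not D.
          branch 2.1.2 (add (not D and B)):
            (not D and B): α-rule — add not D, B.
            × closes — contains both D and not D.
      branch 2.2 (add not D, ((((C iff E) or (D or D)) implies (not D and B)) implies E)):
        ((((C iff E) or (D or D)) implies (not D and B)) implies E): β-rule — branch into not (((C iff E) or (D or D)) implies (not D and B))  //  E.
          branch 2.2.1 (add not (((C iff E) or (D or D)) implies (not D and B))):
            not (((C iff E) or (D or D)) implies (not D and B)): α-rule — add ((C iff E) or (D or D)), not (not D and B).
            ((C iff E) or (D or D)): β-rule — branch into (C iff E)  //  (D or D).
              branch 2.2.1.1 (add (C iff E)):
                not (not D and B): β-rule — branch into not not D  //  not B.
                  branch 2.2.1.1.1 (add not not D):
                    × closes — contains both D and not D.
                  branch 2.2.1.1.2 (add not B):
                    (C iff E): β-rule — branch into C, E  //  not C, not E.
                      branch 2.2.1.1.2.1 (add C, E):
                        ○ open, literals {B=F, C=T, D=F, E=T}.
                      branch 2.2.1.1.2.2 (add not C, not E):
                        ○ open, literals {B=F, C=F, D=F, E=F}.
              branch 2.2.1.2 (add (D or D)):
                not (not D and B): β-rule — branch into not not D  //  not B.
                  branch 2.2.1.2.1 (add not not D):
                    × closes — contains both D and not D.
                  branch 2.2.1.2.2 (add not B):
                    (D or D): β-rule — branch into D  //  D.
                      branch 2.2.1.2.2.1 (add D):
                        × closes — contains both D and not D.
                      branch 2.2.1.2.2.2 (add D):
                        × closes — contains both D and not D.
          branch 2.2.2 (add E):
            ○ open, literals {D=F, E=T}.
6 branches closed, 5 open.
Each open branch fixes some atoms; the unmentioned ones are free. Counting distinct full assignments: branch {B=F, E=T} (A, C, D) contributes 8 new; branch {B=T, E=F} (A, C, D) contributes 8 new; branch {B=F, C=T, D=F, E=T} (A) contributes 0 new; branch {B=F, C=F, D=F, E=F} (A) contributes 2 new; branch {D=F, E=T} (A, B, C) contributes 4 new. Total: 22.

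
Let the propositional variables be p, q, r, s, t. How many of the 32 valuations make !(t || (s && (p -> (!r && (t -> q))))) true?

10

Initial set: {T !(t || (s && (p -> (!r && (t -> q)))))}.
T !(t || (s && (p -> (!r && (t -> q))))): α-rule — add F t, F (s && (p -> (!r && (t -> q)))).
F (s && (p -> (!r && (t -> q)))): β-rule — branch into F s  //  F (p -> (!r && (t -> q))).
  branch 1 (add F s):
    ○ open, literals {s=F, t=F}.
  branch 2 (add F (p -> (!r && (t -> q)))):
    F (p -> (!r && (t -> q))): α-rule — add T p, F (!r && (t -> q)).
    F (!r && (t -> q)): β-rule — branch into F !r  //  F (t -> q).
      branch 2.1 (add F !r):
        ○ open, literals {p=T, r=T, t=F}.
      branch 2.2 (add F (t -> q)):
        F (t -> q): α-rule — add T t, F q.
        × closes — contains both t and !t.
1 branch closed, 2 open.
Each open branch fixes some atoms; the unmentioned ones are free. Counting distinct full assignments: branch {s=F, t=F} (p, q, r) contributes 8 new; branch {p=T, r=T, t=F} (q, s) contributes 2 new. Total: 10.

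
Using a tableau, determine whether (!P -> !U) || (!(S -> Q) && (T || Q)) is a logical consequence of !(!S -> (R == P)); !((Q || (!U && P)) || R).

Initial set: {!(!S -> (R == P)); !((Q || (!U && P)) || R); !((!P -> !U) || (!(S -> Q) && (T || Q)))}.
!(!S -> (R == P)): α-rule — add !S, !(R == P).
!((Q || (!U && P)) || R): α-rule — add !(Q || (!U && P)), !R.
!((!P -> !U) || (!(S -> Q) && (T || Q))): α-rule — add !(!P -> !U), !(!(S -> Q) && (T || Q)).
!(Q || (!U && P)): α-rule — add !Q, !(!U && P).
!(!P -> !U): α-rule — add !P, !!U.
!(R == P): β-rule — branch into R, !P  //  !R, P.
  branch 1 (add R, !P):
    × closes — contains both R and !R.
  branch 2 (add !R, P):
    × closes — contains both P and !P.
All 2 branches close.
Every branch closed, so the premises entail the conclusion.

Yes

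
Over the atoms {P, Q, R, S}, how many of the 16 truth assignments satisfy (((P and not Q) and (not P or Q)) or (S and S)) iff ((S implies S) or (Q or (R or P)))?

Initial set: {T ((((P and not Q) and (not P or Q)) or (S and S)) iff ((S implies S) or (Q or (R or P))))}.
T ((((P and not Q) and (not P or Q)) or (S and S)) iff ((S implies S) or (Q or (R or P)))): β-rule — branch into T (((P and not Q) and (not P or Q)) or (S and S)), T ((S implies S) or (Q or (R or P)))  //  F (((P and not Q) and (not P or Q)) or (S and S)), F ((S implies S) or (Q or (R or P))).
  branch 1 (add T (((P and not Q) and (not P or Q)) or (S and S)), T ((S implies S) or (Q or (R or P)))):
    T (((P and not Q) and (not P or Q)) or (S and S)): β-rule — branch into T ((P and not Q) and (not P or Q))  //  T (S and S).
      branch 1.1 (add T ((P and not Q) and (not P or Q))):
        T ((P and not Q) and (not P or Q)): α-rule — add T (P and not Q), T (not P or Q).
        T (P and not Q): α-rule — add T P, T not Q.
        T ((S implies S) or (Q or (R or P))): β-rule — branch into T (S implies S)  //  T (Q or (R or P)).
          branch 1.1.1 (add T (S implies S)):
            T (not P or Q): β-rule — branch into T not P  //  T Q.
              branch 1.1.1.1 (add T not P):
                × closes — contains both P and not P.
              branch 1.1.1.2 (add T Q):
                × closes — contains both Q and not Q.
          branch 1.1.2 (add T (Q or (R or P))):
            T (not P or Q): β-rule — branch into T not P  //  T Q.
              branch 1.1.2.1 (add T not P):
                × closes — contains both P and not P.
              branch 1.1.2.2 (add T Q):
                × closes — contains both Q and not Q.
      branch 1.2 (add T (S and S)):
        T (S and S): α-rule — add T S, T S.
        T ((S implies S) or (Q or (R or P))): β-rule — branch into T (S implies S)  //  T (Q or (R or P)).
          branch 1.2.1 (add T (S implies S)):
            T (S implies S): β-rule — branch into F S  //  T S.
              branch 1.2.1.1 (add F S):
                × closes — contains both S and not S.
              branch 1.2.1.2 (add T S):
                ○ open, literals {S=true}.
          branch 1.2.2 (add T (Q or (R or P))):
            T (Q or (R or P)): β-rule — branch into T Q  //  T (R or P).
              branch 1.2.2.1 (add T Q):
                ○ open, literals {Q=true, S=true}.
              branch 1.2.2.2 (add T (R or P)):
                T (R or P): β-rule — branch into T R  //  T P.
                  branch 1.2.2.2.1 (add T R):
                    ○ open, literals {R=true, S=true}.
                  branch 1.2.2.2.2 (add T P):
                    ○ open, literals {P=true, S=true}.
  branch 2 (add F (((P and not Q) and (not P or Q)) or (S and S)), F ((S implies S) or (Q or (R or P)))):
    F (((P and not Q) and (not P or Q)) or (S and S)): α-rule — add F ((P and not Q) and (not P or Q)), F (S and S).
    F ((S implies S) or (Q or (R or P))): α-rule — add F (S implies S), F (Q or (R or P)).
    F (S implies S): α-rule — add T S, F S.
    × closes — contains both S and not S.
6 branches closed, 4 open.
Each open branch fixes some atoms; the unmentioned ones are free. Counting distinct full assignments: branch {S=true} (P, Q, R) contributes 8 new; branch {Q=true, S=true} (P, R) contributes 0 new; branch {R=true, S=true} (P, Q) contributes 0 new; branch {P=true, S=true} (Q, R) contributes 0 new. Total: 8.

8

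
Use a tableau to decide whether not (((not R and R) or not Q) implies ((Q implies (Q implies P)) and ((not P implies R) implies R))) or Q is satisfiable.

Initial set: {(not (((not R and R) or not Q) implies ((Q implies (Q implies P)) and ((not P implies R) implies R))) or Q)}.
(not (((not R and R) or not Q) implies ((Q implies (Q implies P)) and ((not P implies R) implies R))) or Q): β-rule — branch into not (((not R and R) or not Q) implies ((Q implies (Q implies P)) and ((not P implies R) implies R)))  //  Q.
  branch 1 (add not (((not R and R) or not Q) implies ((Q implies (Q implies P)) and ((not P implies R) implies R)))):
    not (((not R and R) or not Q) implies ((Q implies (Q implies P)) and ((not P implies R) implies R))): α-rule — add ((not R and R) or not Q), not ((Q implies (Q implies P)) and ((not P implies R) implies R)).
    ((not R and R) or not Q): β-rule — branch into (not R and R)  //  not Q.
      branch 1.1 (add (not R and R)):
        (not R and R): α-rule — add not R, R.
        × closes — contains both R and not R.
      branch 1.2 (add not Q):
        not ((Q implies (Q implies P)) and ((not P implies R) implies R)): β-rule — branch into not (Q implies (Q implies P))  //  not ((not P implies R) implies R).
          branch 1.2.1 (add not (Q implies (Q implies P))):
            not (Q implies (Q implies P)): α-rule — add Q, not (Q implies P).
            × closes — contains both Q and not Q.
          branch 1.2.2 (add not ((not P implies R) implies R)):
            not ((not P implies R) implies R): α-rule — add (not P implies R), not R.
            (not P implies R): β-rule — branch into not not P  //  R.
              branch 1.2.2.1 (add not not P):
                ○ open, literals {P=T, Q=F, R=F}.
              branch 1.2.2.2 (add R):
                × closes — contains both R and not R.
  branch 2 (add Q):
    ○ open, literals {Q=T}.
3 branches closed, 2 open.
An open branch gives a satisfying assignment: P=T, Q=F, R=F.

Satisfiable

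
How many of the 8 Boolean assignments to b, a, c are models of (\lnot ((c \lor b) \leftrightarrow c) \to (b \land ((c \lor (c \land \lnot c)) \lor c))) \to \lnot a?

5

Initial set: {((\lnot ((c \lor b) \leftrightarrow c) \to (b \land ((c \lor (c \land \lnot c)) \lor c))) \to \lnot a)}.
((\lnot ((c \lor b) \leftrightarrow c) \to (b \land ((c \lor (c \land \lnot c)) \lor c))) \to \lnot a): β-rule — branch into \lnot (\lnot ((c \lor b) \leftrightarrow c) \to (b \land ((c \lor (c \land \lnot c)) \lor c)))  //  \lnot a.
  branch 1 (add \lnot (\lnot ((c \lor b) \leftrightarrow c) \to (b \land ((c \lor (c \land \lnot c)) \lor c)))):
    \lnot (\lnot ((c \lor b) \leftrightarrow c) \to (b \land ((c \lor (c \land \lnot c)) \lor c))): α-rule — add \lnot ((c \lor b) \leftrightarrow c), \lnot (b \land ((c \lor (c \land \lnot c)) \lor c)).
    \lnot ((c \lor b) \leftrightarrow c): β-rule — branch into (c \lor b), \lnot c  //  \lnot (c \lor b), c.
      branch 1.1 (add (c \lor b), \lnot c):
        \lnot (b \land ((c \lor (c \land \lnot c)) \lor c)): β-rule — branch into \lnot b  //  \lnot ((c \lor (c \land \lnot c)) \lor c).
          branch 1.1.1 (add \lnot b):
            (c \lor b): β-rule — branch into c  //  b.
              branch 1.1.1.1 (add c):
                × closes — contains both c and \lnot c.
              branch 1.1.1.2 (add b):
                × closes — contains both b and \lnot b.
          branch 1.1.2 (add \lnot ((c \lor (c \land \lnot c)) \lor c)):
            \lnot ((c \lor (c \land \lnot c)) \lor c): α-rule — add \lnot (c \lor (c \land \lnot c)), \lnot c.
            \lnot (c \lor (c \land \lnot c)): α-rule — add \lnot c, \lnot (c \land \lnot c).
            (c \lor b): β-rule — branch into c  //  b.
              branch 1.1.2.1 (add c):
                × closes — contains both c and \lnot c.
              branch 1.1.2.2 (add b):
                \lnot (c \land \lnot c): β-rule — branch into \lnot c  //  \lnot \lnot c.
                  branch 1.1.2.2.1 (add \lnot c):
                    ○ open, literals {b=true, c=false}.
                  branch 1.1.2.2.2 (add \lnot \lnot c):
                    × closes — contains both c and \lnot c.
      branch 1.2 (add \lnot (c \lor b), c):
        \lnot (c \lor b): α-rule — add \lnot c, \lnot b.
        × closes — contains both c and \lnot c.
  branch 2 (add \lnot a):
    ○ open, literals {a=false}.
5 branches closed, 2 open.
Each open branch fixes some atoms; the unmentioned ones are free. Counting distinct full assignments: branch {b=true, c=false} (a) contributes 2 new; branch {a=false} (b, c) contributes 3 new. Total: 5.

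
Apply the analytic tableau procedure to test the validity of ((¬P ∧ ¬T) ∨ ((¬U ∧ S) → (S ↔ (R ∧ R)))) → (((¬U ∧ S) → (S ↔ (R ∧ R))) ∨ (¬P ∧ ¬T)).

Assume the negation and expand:
Initial set: {F (((¬P ∧ ¬T) ∨ ((¬U ∧ S) → (S ↔ (R ∧ R)))) → (((¬U ∧ S) → (S ↔ (R ∧ R))) ∨ (¬P ∧ ¬T)))}.
F (((¬P ∧ ¬T) ∨ ((¬U ∧ S) → (S ↔ (R ∧ R)))) → (((¬U ∧ S) → (S ↔ (R ∧ R))) ∨ (¬P ∧ ¬T))): α-rule — add T ((¬P ∧ ¬T) ∨ ((¬U ∧ S) → (S ↔ (R ∧ R)))), F (((¬U ∧ S) → (S ↔ (R ∧ R))) ∨ (¬P ∧ ¬T)).
F (((¬U ∧ S) → (S ↔ (R ∧ R))) ∨ (¬P ∧ ¬T)): α-rule — add F ((¬U ∧ S) → (S ↔ (R ∧ R))), F (¬P ∧ ¬T).
F ((¬U ∧ S) → (S ↔ (R ∧ R))): α-rule — add T (¬U ∧ S), F (S ↔ (R ∧ R)).
T (¬U ∧ S): α-rule — add T ¬U, T S.
T ((¬P ∧ ¬T) ∨ ((¬U ∧ S) → (S ↔ (R ∧ R)))): β-rule — branch into T (¬P ∧ ¬T)  //  T ((¬U ∧ S) → (S ↔ (R ∧ R))).
  branch 1 (add T (¬P ∧ ¬T)):
    T (¬P ∧ ¬T): α-rule — add T ¬P, T ¬T.
    F (¬P ∧ ¬T): β-rule — branch into F ¬P  //  F ¬T.
      branch 1.1 (add F ¬P):
        × closes — contains both P and ¬P.
      branch 1.2 (add F ¬T):
        × closes — contains both T and ¬T.
  branch 2 (add T ((¬U ∧ S) → (S ↔ (R ∧ R)))):
    F (¬P ∧ ¬T): β-rule — branch into F ¬P  //  F ¬T.
      branch 2.1 (add F ¬P):
        F (S ↔ (R ∧ R)): β-rule — branch into T S, F (R ∧ R)  //  F S, T (R ∧ R).
          branch 2.1.1 (add T S, F (R ∧ R)):
            T ((¬U ∧ S) → (S ↔ (R ∧ R))): β-rule — branch into F (¬U ∧ S)  //  T (S ↔ (R ∧ R)).
              branch 2.1.1.1 (add F (¬U ∧ S)):
                F (R ∧ R): β-rule — branch into F R  //  F R.
                  branch 2.1.1.1.1 (add F R):
                    F (¬U ∧ S): β-rule — branch into F ¬U  //  F S.
                      branch 2.1.1.1.1.1 (add F ¬U):
                        × closes — contains both U and ¬U.
                      branch 2.1.1.1.1.2 (add F S):
                        × closes — contains both S and ¬S.
                  branch 2.1.1.1.2 (add F R):
                    F (¬U ∧ S): β-rule — branch into F ¬U  //  F S.
                      branch 2.1.1.1.2.1 (add F ¬U):
                        × closes — contains both U and ¬U.
                      branch 2.1.1.1.2.2 (add F S):
                        × closes — contains both S and ¬S.
              branch 2.1.1.2 (add T (S ↔ (R ∧ R))):
                F (R ∧ R): β-rule — branch into F R  //  F R.
                  branch 2.1.1.2.1 (add F R):
                    T (S ↔ (R ∧ R)): β-rule — branch into T S, T (R ∧ R)  //  F S, F (R ∧ R).
                      branch 2.1.1.2.1.1 (add T S, T (R ∧ R)):
                        T (R ∧ R): α-rule — add T R, T R.
                        × closes — contains both R and ¬R.
                      branch 2.1.1.2.1.2 (add F S, F (R ∧ R)):
                        × closes — contains both S and ¬S.
                  branch 2.1.1.2.2 (add F R):
                    T (S ↔ (R ∧ R)): β-rule — branch into T S, T (R ∧ R)  //  F S, F (R ∧ R).
                      branch 2.1.1.2.2.1 (add T S, T (R ∧ R)):
                        T (R ∧ R): α-rule — add T R, T R.
                        × closes — contains both R and ¬R.
                      branch 2.1.1.2.2.2 (add F S, F (R ∧ R)):
                        × closes — contains both S and ¬S.
          branch 2.1.2 (add F S, T (R ∧ R)):
            × closes — contains both S and ¬S.
      branch 2.2 (add F ¬T):
        F (S ↔ (R ∧ R)): β-rule — branch into T S, F (R ∧ R)  //  F S, T (R ∧ R).
          branch 2.2.1 (add T S, F (R ∧ R)):
            T ((¬U ∧ S) → (S ↔ (R ∧ R))): β-rule — branch into F (¬U ∧ S)  //  T (S ↔ (R ∧ R)).
              branch 2.2.1.1 (add F (¬U ∧ S)):
                F (R ∧ R): β-rule — branch into F R  //  F R.
                  branch 2.2.1.1.1 (add F R):
                    F (¬U ∧ S): β-rule — branch into F ¬U  //  F S.
                      branch 2.2.1.1.1.1 (add F ¬U):
                        × closes — contains both U and ¬U.
                      branch 2.2.1.1.1.2 (add F S):
                        × closes — contains both S and ¬S.
                  branch 2.2.1.1.2 (add F R):
                    F (¬U ∧ S): β-rule — branch into F ¬U  //  F S.
                      branch 2.2.1.1.2.1 (add F ¬U):
                        × closes — contains both U and ¬U.
                      branch 2.2.1.1.2.2 (add F S):
                        × closes — contains both S and ¬S.
              branch 2.2.1.2 (add T (S ↔ (R ∧ R))):
                F (R ∧ R): β-rule — branch into F R  //  F R.
                  branch 2.2.1.2.1 (add F R):
                    T (S ↔ (R ∧ R)): β-rule — branch into T S, T (R ∧ R)  //  F S, F (R ∧ R).
                      branch 2.2.1.2.1.1 (add T S, T (R ∧ R)):
                        T (R ∧ R): α-rule — add T R, T R.
                        × closes — contains both R and ¬R.
                      branch 2.2.1.2.1.2 (add F S, F (R ∧ R)):
                        × closes — contains both S and ¬S.
                  branch 2.2.1.2.2 (add F R):
                    T (S ↔ (R ∧ R)): β-rule — branch into T S, T (R ∧ R)  //  F S, F (R ∧ R).
                      branch 2.2.1.2.2.1 (add T S, T (R ∧ R)):
                        T (R ∧ R): α-rule — add T R, T R.
                        × closes — contains both R and ¬R.
                      branch 2.2.1.2.2.2 (add F S, F (R ∧ R)):
                        × closes — contains both S and ¬S.
          branch 2.2.2 (add F S, T (R ∧ R)):
            × closes — contains both S and ¬S.
All 20 branches close.
Every branch closed, so the negation is unsatisfiable and the formula is valid.

Valid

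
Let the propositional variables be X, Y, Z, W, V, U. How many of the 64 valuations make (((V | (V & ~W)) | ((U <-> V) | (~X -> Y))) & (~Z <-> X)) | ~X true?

48

Initial set: {((((V | (V & ~W)) | ((U <-> V) | (~X -> Y))) & (~Z <-> X)) | ~X)}.
((((V | (V & ~W)) | ((U <-> V) | (~X -> Y))) & (~Z <-> X)) | ~X): β-rule — branch into (((V | (V & ~W)) | ((U <-> V) | (~X -> Y))) & (~Z <-> X))  //  ~X.
  branch 1 (add (((V | (V & ~W)) | ((U <-> V) | (~X -> Y))) & (~Z <-> X))):
    (((V | (V & ~W)) | ((U <-> V) | (~X -> Y))) & (~Z <-> X)): α-rule — add ((V | (V & ~W)) | ((U <-> V) | (~X -> Y))), (~Z <-> X).
    ((V | (V & ~W)) | ((U <-> V) | (~X -> Y))): β-rule — branch into (V | (V & ~W))  //  ((U <-> V) | (~X -> Y)).
      branch 1.1 (add (V | (V & ~W))):
        (~Z <-> X): β-rule — branch into ~Z, X  //  ~~Z, ~X.
          branch 1.1.1 (add ~Z, X):
            (V | (V & ~W)): β-rule — branch into V  //  (V & ~W).
              branch 1.1.1.1 (add V):
                ○ open, literals {V=T, X=T, Z=F}.
              branch 1.1.1.2 (add (V & ~W)):
                (V & ~W): α-rule — add V, ~W.
                ○ open, literals {V=T, W=F, X=T, Z=F}.
          branch 1.1.2 (add ~~Z, ~X):
            (V | (V & ~W)): β-rule — branch into V  //  (V & ~W).
              branch 1.1.2.1 (add V):
                ○ open, literals {V=T, X=F, Z=T}.
              branch 1.1.2.2 (add (V & ~W)):
                (V & ~W): α-rule — add V, ~W.
                ○ open, literals {V=T, W=F, X=F, Z=T}.
      branch 1.2 (add ((U <-> V) | (~X -> Y))):
        (~Z <-> X): β-rule — branch into ~Z, X  //  ~~Z, ~X.
          branch 1.2.1 (add ~Z, X):
            ((U <-> V) | (~X -> Y)): β-rule — branch into (U <-> V)  //  (~X -> Y).
              branch 1.2.1.1 (add (U <-> V)):
                (U <-> V): β-rule — branch into U, V  //  ~U, ~V.
                  branch 1.2.1.1.1 (add U, V):
                    ○ open, literals {U=T, V=T, X=T, Z=F}.
                  branch 1.2.1.1.2 (add ~U, ~V):
                    ○ open, literals {U=F, V=F, X=T, Z=F}.
              branch 1.2.1.2 (add (~X -> Y)):
                (~X -> Y): β-rule — branch into ~~X  //  Y.
                  branch 1.2.1.2.1 (add ~~X):
                    ○ open, literals {X=T, Z=F}.
                  branch 1.2.1.2.2 (add Y):
                    ○ open, literals {X=T, Y=T, Z=F}.
          branch 1.2.2 (add ~~Z, ~X):
            ((U <-> V) | (~X -> Y)): β-rule — branch into (U <-> V)  //  (~X -> Y).
              branch 1.2.2.1 (add (U <-> V)):
                (U <-> V): β-rule — branch into U, V  //  ~U, ~V.
                  branch 1.2.2.1.1 (add U, V):
                    ○ open, literals {U=T, V=T, X=F, Z=T}.
                  branch 1.2.2.1.2 (add ~U, ~V):
                    ○ open, literals {U=F, V=F, X=F, Z=T}.
              branch 1.2.2.2 (add (~X -> Y)):
                (~X -> Y): β-rule — branch into ~~X  //  Y.
                  branch 1.2.2.2.1 (add ~~X):
                    × closes — contains both X and ~X.
                  branch 1.2.2.2.2 (add Y):
                    ○ open, literals {X=F, Y=T, Z=T}.
  branch 2 (add ~X):
    ○ open, literals {X=F}.
1 branch closed, 12 open.
Each open branch fixes some atoms; the unmentioned ones are free. Counting distinct full assignments: branch {V=T, X=T, Z=F} (Y, W, U) contributes 8 new; branch {V=T, W=F, X=T, Z=F} (Y, U) contributes 0 new; branch {V=T, X=F, Z=T} (Y, W, U) contributes 8 new; branch {V=T, W=F, X=F, Z=T} (Y, U) contributes 0 new; branch {U=T, V=T, X=T, Z=F} (Y, W) contributes 0 new; branch {U=F, V=F, X=T, Z=F} (Y, W) contributes 4 new; branch {X=T, Z=F} (Y, W, V, U) contributes 4 new; branch {X=T, Y=T, Z=F} (W, V, U) contributes 0 new; branch {U=T, V=T, X=F, Z=T} (Y, W) contributes 0 new; branch {U=F, V=F, X=F, Z=T} (Y, W) contributes 4 new; branch {X=F, Y=T, Z=T} (W, V, U) contributes 2 new; branch {X=F} (Y, Z, W, V, U) contributes 18 new. Total: 48.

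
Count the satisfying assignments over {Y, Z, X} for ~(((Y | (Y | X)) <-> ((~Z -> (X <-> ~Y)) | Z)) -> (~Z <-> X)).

Initial set: {~(((Y | (Y | X)) <-> ((~Z -> (X <-> ~Y)) | Z)) -> (~Z <-> X))}.
~(((Y | (Y | X)) <-> ((~Z -> (X <-> ~Y)) | Z)) -> (~Z <-> X)): α-rule — add ((Y | (Y | X)) <-> ((~Z -> (X <-> ~Y)) | Z)), ~(~Z <-> X).
((Y | (Y | X)) <-> ((~Z -> (X <-> ~Y)) | Z)): β-rule — branch into (Y | (Y | X)), ((~Z -> (X <-> ~Y)) | Z)  //  ~(Y | (Y | X)), ~((~Z -> (X <-> ~Y)) | Z).
  branch 1 (add (Y | (Y | X)), ((~Z -> (X <-> ~Y)) | Z)):
    ~(~Z <-> X): β-rule — branch into ~Z, ~X  //  ~~Z, X.
      branch 1.1 (add ~Z, ~X):
        (Y | (Y | X)): β-rule — branch into Y  //  (Y | X).
          branch 1.1.1 (add Y):
            ((~Z -> (X <-> ~Y)) | Z): β-rule — branch into (~Z -> (X <-> ~Y))  //  Z.
              branch 1.1.1.1 (add (~Z -> (X <-> ~Y))):
                (~Z -> (X <-> ~Y)): β-rule — branch into ~~Z  //  (X <-> ~Y).
                  branch 1.1.1.1.1 (add ~~Z):
                    × closes — contains both Z and ~Z.
                  branch 1.1.1.1.2 (add (X <-> ~Y)):
                    (X <-> ~Y): β-rule — branch into X, ~Y  //  ~X, ~~Y.
                      branch 1.1.1.1.2.1 (add X, ~Y):
                        × closes — contains both X and ~X.
                      branch 1.1.1.1.2.2 (add ~X, ~~Y):
                        ○ open, literals {X=false, Y=true, Z=false}.
              branch 1.1.1.2 (add Z):
                × closes — contains both Z and ~Z.
          branch 1.1.2 (add (Y | X)):
            ((~Z -> (X <-> ~Y)) | Z): β-rule — branch into (~Z -> (X <-> ~Y))  //  Z.
              branch 1.1.2.1 (add (~Z -> (X <-> ~Y))):
                (Y | X): β-rule — branch into Y  //  X.
                  branch 1.1.2.1.1 (add Y):
                    (~Z -> (X <-> ~Y)): β-rule — branch into ~~Z  //  (X <-> ~Y).
                      branch 1.1.2.1.1.1 (add ~~Z):
                        × closes — contains both Z and ~Z.
                      branch 1.1.2.1.1.2 (add (X <-> ~Y)):
                        (X <-> ~Y): β-rule — branch into X, ~Y  //  ~X, ~~Y.
                          branch 1.1.2.1.1.2.1 (add X, ~Y):
                            × closes — contains both X and ~X.
                          branch 1.1.2.1.1.2.2 (add ~X, ~~Y):
                            ○ open, literals {X=false, Y=true, Z=false}.
                  branch 1.1.2.1.2 (add X):
                    × closes — contains both X and ~X.
              branch 1.1.2.2 (add Z):
                × closes — contains both Z and ~Z.
      branch 1.2 (add ~~Z, X):
        (Y | (Y | X)): β-rule — branch into Y  //  (Y | X).
          branch 1.2.1 (add Y):
            ((~Z -> (X <-> ~Y)) | Z): β-rule — branch into (~Z -> (X <-> ~Y))  //  Z.
              branch 1.2.1.1 (add (~Z -> (X <-> ~Y))):
                (~Z -> (X <-> ~Y)): β-rule — branch into ~~Z  //  (X <-> ~Y).
                  branch 1.2.1.1.1 (add ~~Z):
                    ○ open, literals {X=true, Y=true, Z=true}.
                  branch 1.2.1.1.2 (add (X <-> ~Y)):
                    (X <-> ~Y): β-rule — branch into X, ~Y  //  ~X, ~~Y.
                      branch 1.2.1.1.2.1 (add X, ~Y):
                        × closes — contains both Y and ~Y.
                      branch 1.2.1.1.2.2 (add ~X, ~~Y):
                        × closes — contains both X and ~X.
              branch 1.2.1.2 (add Z):
                ○ open, literals {X=true, Y=true, Z=true}.
          branch 1.2.2 (add (Y | X)):
            ((~Z -> (X <-> ~Y)) | Z): β-rule — branch into (~Z -> (X <-> ~Y))  //  Z.
              branch 1.2.2.1 (add (~Z -> (X <-> ~Y))):
                (Y | X): β-rule — branch into Y  //  X.
                  branch 1.2.2.1.1 (add Y):
                    (~Z -> (X <-> ~Y)): β-rule — branch into ~~Z  //  (X <-> ~Y).
                      branch 1.2.2.1.1.1 (add ~~Z):
                        ○ open, literals {X=true, Y=true, Z=true}.
                      branch 1.2.2.1.1.2 (add (X <-> ~Y)):
                        (X <-> ~Y): β-rule — branch into X, ~Y  //  ~X, ~~Y.
                          branch 1.2.2.1.1.2.1 (add X, ~Y):
                            × closes — contains both Y and ~Y.
                          branch 1.2.2.1.1.2.2 (add ~X, ~~Y):
                            × closes — contains both X and ~X.
                  branch 1.2.2.1.2 (add X):
                    (~Z -> (X <-> ~Y)): β-rule — branch into ~~Z  //  (X <-> ~Y).
                      branch 1.2.2.1.2.1 (add ~~Z):
                        ○ open, literals {X=true, Z=true}.
                      branch 1.2.2.1.2.2 (add (X <-> ~Y)):
                        (X <-> ~Y): β-rule — branch into X, ~Y  //  ~X, ~~Y.
                          branch 1.2.2.1.2.2.1 (add X, ~Y):
                            ○ open, literals {X=true, Y=false, Z=true}.
                          branch 1.2.2.1.2.2.2 (add ~X, ~~Y):
                            × closes — contains both X and ~X.
              branch 1.2.2.2 (add Z):
                (Y | X): β-rule — branch into Y  //  X.
                  branch 1.2.2.2.1 (add Y):
                    ○ open, literals {X=true, Y=true, Z=true}.
                  branch 1.2.2.2.2 (add X):
                    ○ open, literals {X=true, Z=true}.
  branch 2 (add ~(Y | (Y | X)), ~((~Z -> (X <-> ~Y)) | Z)):
    ~(Y | (Y | X)): α-rule — add ~Y, ~(Y | X).
    ~((~Z -> (X <-> ~Y)) | Z): α-rule — add ~(~Z -> (X <-> ~Y)), ~Z.
    ~(Y | X): α-rule — add ~Y, ~X.
    ~(~Z -> (X <-> ~Y)): α-rule — add ~Z, ~(X <-> ~Y).
    ~(~Z <-> X): β-rule — branch into ~Z, ~X  //  ~~Z, X.
      branch 2.1 (add ~Z, ~X):
        ~(X <-> ~Y): β-rule — branch into X, ~~Y  //  ~X, ~Y.
          branch 2.1.1 (add X, ~~Y):
            × closes — contains both X and ~X.
          branch 2.1.2 (add ~X, ~Y):
            ○ open, literals {X=false, Y=false, Z=false}.
      branch 2.2 (add ~~Z, X):
        × closes — contains both Z and ~Z.
14 branches closed, 10 open.
Each open branch fixes some atoms; the unmentioned ones are free. Counting distinct full assignments: branch {X=false, Y=true, Z=false} (none free) contributes 1 new; branch {X=false, Y=true, Z=false} (none free) contributes 0 new; branch {X=true, Y=true, Z=true} (none free) contributes 1 new; branch {X=true, Y=true, Z=true} (none free) contributes 0 new; branch {X=true, Y=true, Z=true} (none free) contributes 0 new; branch {X=true, Z=true} (Y) contributes 1 new; branch {X=true, Y=false, Z=true} (none free) contributes 0 new; branch {X=true, Y=true, Z=true} (none free) contributes 0 new; branch {X=true, Z=true} (Y) contributes 0 new; branch {X=false, Y=false, Z=false} (none free) contributes 1 new. Total: 4.

4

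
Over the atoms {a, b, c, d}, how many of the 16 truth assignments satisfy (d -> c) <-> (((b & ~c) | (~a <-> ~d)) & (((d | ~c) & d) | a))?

Initial set: {((d -> c) <-> (((b & ~c) | (~a <-> ~d)) & (((d | ~c) & d) | a)))}.
((d -> c) <-> (((b & ~c) | (~a <-> ~d)) & (((d | ~c) & d) | a))): β-rule — branch into (d -> c), (((b & ~c) | (~a <-> ~d)) & (((d | ~c) & d) | a))  //  ~(d -> c), ~(((b & ~c) | (~a <-> ~d)) & (((d | ~c) & d) | a)).
  branch 1 (add (d -> c), (((b & ~c) | (~a <-> ~d)) & (((d | ~c) & d) | a))):
    (((b & ~c) | (~a <-> ~d)) & (((d | ~c) & d) | a)): α-rule — add ((b & ~c) | (~a <-> ~d)), (((d | ~c) & d) | a).
    (d -> c): β-rule — branch into ~d  //  c.
      branch 1.1 (add ~d):
        ((b & ~c) | (~a <-> ~d)): β-rule — branch into (b & ~c)  //  (~a <-> ~d).
          branch 1.1.1 (add (b & ~c)):
            (b & ~c): α-rule — add b, ~c.
            (((d | ~c) & d) | a): β-rule — branch into ((d | ~c) & d)  //  a.
              branch 1.1.1.1 (add ((d | ~c) & d)):
                ((d | ~c) & d): α-rule — add (d | ~c), d.
                × closes — contains both d and ~d.
              branch 1.1.1.2 (add a):
                ○ open, literals {a=true, b=true, c=false, d=false}.
          branch 1.1.2 (add (~a <-> ~d)):
            (((d | ~c) & d) | a): β-rule — branch into ((d | ~c) & d)  //  a.
              branch 1.1.2.1 (add ((d | ~c) & d)):
                ((d | ~c) & d): α-rule — add (d | ~c), d.
                × closes — contains both d and ~d.
              branch 1.1.2.2 (add a):
                (~a <-> ~d): β-rule — branch into ~a, ~d  //  ~~a, ~~d.
                  branch 1.1.2.2.1 (add ~a, ~d):
                    × closes — contains both a and ~a.
                  branch 1.1.2.2.2 (add ~~a, ~~d):
                    × closes — contains both d and ~d.
      branch 1.2 (add c):
        ((b & ~c) | (~a <-> ~d)): β-rule — branch into (b & ~c)  //  (~a <-> ~d).
          branch 1.2.1 (add (b & ~c)):
            (b & ~c): α-rule — add b, ~c.
            × closes — contains both c and ~c.
          branch 1.2.2 (add (~a <-> ~d)):
            (((d | ~c) & d) | a): β-rule — branch into ((d | ~c) & d)  //  a.
              branch 1.2.2.1 (add ((d | ~c) & d)):
                ((d | ~c) & d): α-rule — add (d | ~c), d.
                (~a <-> ~d): β-rule — branch into ~a, ~d  //  ~~a, ~~d.
                  branch 1.2.2.1.1 (add ~a, ~d):
                    × closes — contains both d and ~d.
                  branch 1.2.2.1.2 (add ~~a, ~~d):
                    (d | ~c): β-rule — branch into d  //  ~c.
                      branch 1.2.2.1.2.1 (add d):
                        ○ open, literals {a=true, c=true, d=true}.
                      branch 1.2.2.1.2.2 (add ~c):
                        × closes — contains both c and ~c.
              branch 1.2.2.2 (add a):
                (~a <-> ~d): β-rule — branch into ~a, ~d  //  ~~a, ~~d.
                  branch 1.2.2.2.1 (add ~a, ~d):
                    × closes — contains both a and ~a.
                  branch 1.2.2.2.2 (add ~~a, ~~d):
                    ○ open, literals {a=true, c=true, d=true}.
  branch 2 (add ~(d -> c), ~(((b & ~c) | (~a <-> ~d)) & (((d | ~c) & d) | a))):
    ~(d -> c): α-rule — add d, ~c.
    ~(((b & ~c) | (~a <-> ~d)) & (((d | ~c) & d) | a)): β-rule — branch into ~((b & ~c) | (~a <-> ~d))  //  ~(((d | ~c) & d) | a).
      branch 2.1 (add ~((b & ~c) | (~a <-> ~d))):
        ~((b & ~c) | (~a <-> ~d)): α-rule — add ~(b & ~c), ~(~a <-> ~d).
        ~(b & ~c): β-rule — branch into ~b  //  ~~c.
          branch 2.1.1 (add ~b):
            ~(~a <-> ~d): β-rule — branch into ~a, ~~d  //  ~~a, ~d.
              branch 2.1.1.1 (add ~a, ~~d):
                ○ open, literals {a=false, b=false, c=false, d=true}.
              branch 2.1.1.2 (add ~~a, ~d):
                × closes — contains both d and ~d.
          branch 2.1.2 (add ~~c):
            × closes — contains both c and ~c.
      branch 2.2 (add ~(((d | ~c) & d) | a)):
        ~(((d | ~c) & d) | a): α-rule — add ~((d | ~c) & d), ~a.
        ~((d | ~c) & d): β-rule — branch into ~(d | ~c)  //  ~d.
          branch 2.2.1 (add ~(d | ~c)):
            ~(d | ~c): α-rule — add ~d, ~~c.
            × closes — contains both d and ~d.
          branch 2.2.2 (add ~d):
            × closes — contains both d and ~d.
12 branches closed, 4 open.
Each open branch fixes some atoms; the unmentioned ones are free. Counting distinct full assignments: branch {a=true, b=true, c=false, d=false} (none free) contributes 1 new; branch {a=true, c=true, d=true} (b) contributes 2 new; branch {a=true, c=true, d=true} (b) contributes 0 new; branch {a=false, b=false, c=false, d=true} (none free) contributes 1 new. Total: 4.

4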